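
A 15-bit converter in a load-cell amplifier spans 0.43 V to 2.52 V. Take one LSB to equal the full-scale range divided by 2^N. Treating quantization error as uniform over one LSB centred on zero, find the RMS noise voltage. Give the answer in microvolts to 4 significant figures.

Full-scale range = 2.52 V − (0.43 V) = 2.09 V.
LSB = 2.09 V ÷ 2^15 = 2.09/32768 V = 63.7817 µV.
V_rms = LSB/√12 = 63.7817 µV / √12 = 18.41 µV.

18.41 µV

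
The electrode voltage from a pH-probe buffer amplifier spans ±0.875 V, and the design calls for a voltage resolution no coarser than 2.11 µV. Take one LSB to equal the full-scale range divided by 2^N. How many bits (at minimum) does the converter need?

20 bits

Span: 0.875 V − (-0.875 V) = 1.75 V.
Levels needed ≥ 1.75/2.11 µV = 829400. 2^20 = 1048576 suffices, so N_min = 20.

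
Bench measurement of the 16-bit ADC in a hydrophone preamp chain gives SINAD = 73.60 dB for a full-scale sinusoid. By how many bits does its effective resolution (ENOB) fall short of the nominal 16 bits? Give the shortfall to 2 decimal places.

Effective bits = (73.60 − 1.76)/6.02 = 11.9336.
16 − 11.9336 = 4.07 bits below nominal.

4.07 bits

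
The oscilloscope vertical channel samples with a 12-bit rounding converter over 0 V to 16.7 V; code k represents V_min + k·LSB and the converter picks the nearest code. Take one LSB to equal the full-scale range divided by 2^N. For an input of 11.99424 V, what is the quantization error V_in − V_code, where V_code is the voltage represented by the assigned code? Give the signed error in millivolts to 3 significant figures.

V_FS = 16.7 V. LSB = 16.7 V / 2^12 ≈ 4.077 mV.
(11.99424 − (0)) / LSB = 11.99424 × 4096/16.7 = 2941.8208. Nearest integer: k = 2942.
V_code = V_min + k × range/2^12 = 0 + 2942 × 16.7/4096 = 11.99497070 V.
e = 11.99424 − (11.99497070) = −0.731 mV.

−0.731 mV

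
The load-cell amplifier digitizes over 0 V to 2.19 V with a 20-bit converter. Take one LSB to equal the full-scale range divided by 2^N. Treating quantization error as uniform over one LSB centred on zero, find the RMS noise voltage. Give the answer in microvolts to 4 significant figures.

Full-scale range = 2.19 V.
One LSB is 2.19 V / 1048576 = 2.08855 µV.
For a uniform distribution on [−LSB/2, +LSB/2], V_rms = LSB/√12 = 2.08855 µV/3.4641 = 0.6029 µV.

0.6029 µV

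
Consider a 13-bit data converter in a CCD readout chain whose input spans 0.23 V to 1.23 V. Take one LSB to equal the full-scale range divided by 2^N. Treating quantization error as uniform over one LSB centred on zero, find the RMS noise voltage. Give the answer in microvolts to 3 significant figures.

Span: 1.23 V − (0.23 V) = 1 V.
LSB = 1 V / 2^13 = 122.07 µV.
RMS of a uniform error over width LSB is LSB/√12 = 35.2 µV.

35.2 µV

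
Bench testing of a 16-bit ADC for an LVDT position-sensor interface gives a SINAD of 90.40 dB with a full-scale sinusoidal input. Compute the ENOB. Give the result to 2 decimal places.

14.72 bits

(90.40 − 1.76) / 6.02 = 88.64/6.02 = 14.7243 effective bits.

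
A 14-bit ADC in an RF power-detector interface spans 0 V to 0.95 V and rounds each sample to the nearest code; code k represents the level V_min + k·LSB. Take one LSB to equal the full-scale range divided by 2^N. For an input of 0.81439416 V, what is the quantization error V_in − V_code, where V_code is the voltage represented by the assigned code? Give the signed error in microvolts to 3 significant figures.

V_FS = 0.95 V. LSB = 0.95 V / 2^14 ≈ 57.98 µV.
(0.81439416 − (0)) / LSB = 0.81439416 × 16384/0.95 = 14045.2989. Nearest integer: k = 14045.
V_code = V_min + k × range/2^14 = 0 + 14045 × 0.95/16384 = 0.81437683105 V.
e = 0.81439416 − (0.81437683105) = +17.3 µV.

+17.3 µV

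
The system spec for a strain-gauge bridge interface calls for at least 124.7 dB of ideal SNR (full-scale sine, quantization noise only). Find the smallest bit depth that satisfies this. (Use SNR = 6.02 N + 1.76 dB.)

21 bits

N ≥ (124.7 − 1.76)/6.02 = 20.422 → N_min = 21.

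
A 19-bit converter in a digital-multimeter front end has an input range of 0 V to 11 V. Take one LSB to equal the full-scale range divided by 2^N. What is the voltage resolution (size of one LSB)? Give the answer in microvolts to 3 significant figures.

21.0 µV

Span = 11 V.
There are 2^19 = 524288 steps.
Step size = 11/524288 V = 21.0 µV.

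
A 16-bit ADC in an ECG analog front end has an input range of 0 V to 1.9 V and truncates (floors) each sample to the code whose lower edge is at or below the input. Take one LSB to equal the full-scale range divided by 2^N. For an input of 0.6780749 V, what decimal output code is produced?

23388

Range is 1.9 V. LSB = 1.9 V / 2^16 ≈ 28.99 µV.
code = ⌊(V_in − V_min)/LSB⌋ = ⌊(V_in − V_min) × 2^16 / range⌋
     = ⌊(0.6780749 − (0)) × 65536 / 1.9⌋ = ⌊0.6780749 × 65536/1.9⌋
     = ⌊23388.588⌋ = 23388.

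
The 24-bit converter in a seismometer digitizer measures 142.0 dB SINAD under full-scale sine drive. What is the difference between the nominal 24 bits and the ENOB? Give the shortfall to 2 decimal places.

0.70 bits

N_eff = (142.0 − 1.76)/6.02 = 23.2957 bits.
24 − 23.2957 = 0.70 bits below nominal.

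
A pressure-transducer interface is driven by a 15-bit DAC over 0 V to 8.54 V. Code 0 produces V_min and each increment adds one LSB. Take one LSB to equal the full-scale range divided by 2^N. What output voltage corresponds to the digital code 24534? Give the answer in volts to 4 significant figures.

Range is 8.54 V. LSB = 8.54 V / 2^15.
V_out = 0 + 24534 × (8.54/32768) V
      = 0 + 6.39405 = 6.39405 V.

6.394 V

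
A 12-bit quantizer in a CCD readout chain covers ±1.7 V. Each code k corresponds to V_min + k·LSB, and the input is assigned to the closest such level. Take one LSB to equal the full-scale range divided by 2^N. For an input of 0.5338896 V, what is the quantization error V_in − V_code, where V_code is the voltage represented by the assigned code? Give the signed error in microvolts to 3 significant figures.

Range = 1.7 − (-1.7) = 3.4 V. LSB = 3.4 V / 2^12 ≈ 0.8301 mV.
(0.5338896 − (-1.7)) / LSB = 2.2338896 × 4096/3.4 = 2691.1799. Nearest integer: k = 2691.
V_code = -1.7 + (2691/4096) × 3.4 = 0.5337402344 V.
e = 0.5338896 − (0.5337402344) = +149 µV.

+149 µV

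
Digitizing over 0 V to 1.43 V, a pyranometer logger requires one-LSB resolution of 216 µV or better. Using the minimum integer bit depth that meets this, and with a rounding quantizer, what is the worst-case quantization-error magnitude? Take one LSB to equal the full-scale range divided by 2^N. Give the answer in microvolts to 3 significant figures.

V_FS = 1.43 V.
Levels needed ≥ 1.43/216 µV = 6620. 2^13 = 8192 suffices, so N_min = 13.
LSB = 1.43 V ÷ 2^13 = 1.43/8192 V = 174.56 µV.
|e|_max = LSB/2 = 87.3 µV.

87.3 µV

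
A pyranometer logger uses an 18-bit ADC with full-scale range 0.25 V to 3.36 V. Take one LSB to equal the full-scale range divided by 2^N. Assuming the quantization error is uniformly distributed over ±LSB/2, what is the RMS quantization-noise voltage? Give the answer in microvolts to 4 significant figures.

Range = 3.36 − (0.25) = 3.11 V.
One LSB is 3.11 V / 262144 = 11.8637 µV.
RMS of a uniform error over width LSB is LSB/√12 = 3.425 µV.

3.425 µV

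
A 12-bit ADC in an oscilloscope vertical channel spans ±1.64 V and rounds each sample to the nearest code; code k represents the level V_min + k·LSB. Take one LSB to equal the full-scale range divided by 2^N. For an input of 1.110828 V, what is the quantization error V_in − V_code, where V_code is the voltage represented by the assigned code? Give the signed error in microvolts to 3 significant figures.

Span: 1.64 V − (-1.64 V) = 3.28 V. LSB = 3.28 V / 2^12 ≈ 0.8008 mV.
Position in LSBs: (1.110828 − (-1.64)) × 4096/3.28 = 3435.1803; rounding gives k = 3435.
V_code = -1.64 + (3435/4096) × 3.28 = 1.110683594 V.
V_in − V_code = 1.110828 − (1.110683594) = +144 µV.

+144 µV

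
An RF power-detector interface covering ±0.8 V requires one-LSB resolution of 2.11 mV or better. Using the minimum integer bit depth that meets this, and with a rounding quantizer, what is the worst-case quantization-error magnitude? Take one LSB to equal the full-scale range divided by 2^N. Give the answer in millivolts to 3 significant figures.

0.781 mV

The full-scale span is 0.8 − (-0.8) = 1.6 V.
Levels needed ≥ 1.6/2.11 mV = 758.3. 2^10 = 1024 suffices, so N_min = 10.
One LSB is 1.6 V / 1024 = 1.5625 mV.
Half an LSB is 0.781 mV.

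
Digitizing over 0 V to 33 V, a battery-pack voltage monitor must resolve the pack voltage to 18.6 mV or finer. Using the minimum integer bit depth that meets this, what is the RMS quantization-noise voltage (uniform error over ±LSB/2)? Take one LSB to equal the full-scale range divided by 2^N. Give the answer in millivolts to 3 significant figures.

Span = 33 V.
Levels needed ≥ 33/18.6 mV = 1774. 2^11 = 2048 suffices, so N_min = 11.
LSB = 33 V ÷ 2^11 = 33/2048 V = 16.113 mV.
RMS noise = LSB/√12 = 4.65 mV.

4.65 mV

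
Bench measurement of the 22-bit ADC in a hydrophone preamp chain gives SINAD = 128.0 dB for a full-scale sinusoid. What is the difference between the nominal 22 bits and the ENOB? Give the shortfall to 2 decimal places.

1.03 bits

Effective bits = (128.0 − 1.76)/6.02 = 20.9701.
Lost resolution: 22 − 20.9701 = 1.0299 bits.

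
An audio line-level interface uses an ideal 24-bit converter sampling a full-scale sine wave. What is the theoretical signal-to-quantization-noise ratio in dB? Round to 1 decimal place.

146.2 dB

For an ideal N-bit converter with full-scale sine input, SNR = 6.02 N + 1.76 dB. SNR = 6.02 × 24 + 1.76 = 144.48 + 1.76 = 146.24 dB.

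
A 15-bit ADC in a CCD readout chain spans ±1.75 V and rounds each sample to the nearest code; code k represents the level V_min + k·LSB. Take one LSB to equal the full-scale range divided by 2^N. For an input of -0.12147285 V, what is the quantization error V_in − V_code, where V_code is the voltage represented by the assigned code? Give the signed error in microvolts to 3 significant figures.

−28.1 µV

Full-scale range = 1.75 V − (-1.75 V) = 3.5 V. LSB = 3.5 V / 2^15 ≈ 106.8 µV.
Position in LSBs: (-0.12147285 − (-1.75)) × 32768/3.5 = 15246.7365; rounding gives k = 15247.
V_code = V_min + k × range/2^15 = -1.75 + 15247 × 3.5/32768 = -0.12144470215 V.
e = -0.12147285 − (-0.12144470215) = −28.1 µV.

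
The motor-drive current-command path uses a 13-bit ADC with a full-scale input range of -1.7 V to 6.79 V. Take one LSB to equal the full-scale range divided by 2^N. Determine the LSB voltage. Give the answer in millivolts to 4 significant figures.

1.036 mV

Range = 6.79 − (-1.7) = 8.49 V.
There are 2^13 = 8192 steps.
Step size = 8.49/8192 V = 1.036 mV.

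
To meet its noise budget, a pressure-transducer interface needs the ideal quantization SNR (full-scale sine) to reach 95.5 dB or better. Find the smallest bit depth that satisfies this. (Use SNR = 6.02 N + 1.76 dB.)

6.02 N + 1.76 ≥ 95.5 gives N ≥ 15.571, so the minimum integer is 16.

16 bits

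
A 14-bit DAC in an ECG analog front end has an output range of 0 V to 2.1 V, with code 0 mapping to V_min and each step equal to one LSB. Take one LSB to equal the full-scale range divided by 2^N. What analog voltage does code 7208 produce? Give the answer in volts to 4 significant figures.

Range is 2.1 V. LSB = 2.1 V / 2^14.
Output = V_min + (7208/16384) × range = 0 + 0.439941 × 2.1 V
      = 0 + 0.923877 = 0.923877 V.

0.9239 V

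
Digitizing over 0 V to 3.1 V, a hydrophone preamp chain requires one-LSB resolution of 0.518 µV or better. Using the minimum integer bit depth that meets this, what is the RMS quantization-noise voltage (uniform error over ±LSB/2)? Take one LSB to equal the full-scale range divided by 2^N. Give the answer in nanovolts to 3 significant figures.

107 nV

Full-scale range = 3.1 V.
3.1 V / 0.518 µV = 5.985e6. Since 2^22 = 4194304 and 2^23 = 8388608, N = 23.
One LSB is 3.1 V / 8388608 = 369.55 nV.
V_rms = LSB/√12 = 107 nV.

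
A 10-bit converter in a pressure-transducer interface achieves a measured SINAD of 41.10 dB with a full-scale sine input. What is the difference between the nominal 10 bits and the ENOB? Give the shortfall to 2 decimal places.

Effective bits = (41.10 − 1.76)/6.02 = 6.5349.
Lost resolution: 10 − 6.5349 = 3.4651 bits.

3.47 bits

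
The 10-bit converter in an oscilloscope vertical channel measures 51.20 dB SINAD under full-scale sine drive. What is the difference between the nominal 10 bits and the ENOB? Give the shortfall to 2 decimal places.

Effective bits = (51.20 − 1.76)/6.02 = 8.2126.
10 − 8.2126 = 1.79 bits below nominal.

1.79 bits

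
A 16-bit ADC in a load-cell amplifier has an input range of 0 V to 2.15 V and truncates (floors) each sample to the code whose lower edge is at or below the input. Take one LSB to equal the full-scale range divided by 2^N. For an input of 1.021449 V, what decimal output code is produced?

31135

Span = 2.15 V. LSB = 2.15 V / 2^16 ≈ 32.81 µV.
(V_in − V_min) × 2^16/range = (1.021449 − (0)) × 65536/2.15 = 31135.666.
Floor → code = 31135.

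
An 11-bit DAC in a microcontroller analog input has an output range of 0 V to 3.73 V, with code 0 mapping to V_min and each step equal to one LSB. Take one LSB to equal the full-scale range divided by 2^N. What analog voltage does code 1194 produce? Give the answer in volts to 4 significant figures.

Range is 3.73 V. LSB = 3.73 V / 2^11.
V_out = 0 + 1194 × (3.73/2048) V
      = 0 + 2.17462 = 2.17462 V.

2.175 V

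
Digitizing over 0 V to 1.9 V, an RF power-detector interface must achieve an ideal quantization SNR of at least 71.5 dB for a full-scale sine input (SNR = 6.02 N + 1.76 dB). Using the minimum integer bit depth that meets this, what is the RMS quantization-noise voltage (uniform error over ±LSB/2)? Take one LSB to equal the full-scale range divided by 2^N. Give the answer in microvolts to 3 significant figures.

Full-scale range = 1.9 V.
6.02 N + 1.76 ≥ 71.5 gives N ≥ 11.585, so the minimum integer is 12.
LSB = 1.9 V ÷ 2^12 = 1.9/4096 V = 463.87 µV.
σ_q = LSB/√12 = 463.87 µV/3.4641 = 134 µV.

134 µV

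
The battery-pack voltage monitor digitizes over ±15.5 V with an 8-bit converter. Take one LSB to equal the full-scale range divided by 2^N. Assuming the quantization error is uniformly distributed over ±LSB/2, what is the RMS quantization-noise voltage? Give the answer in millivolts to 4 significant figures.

Full-scale range = 15.5 V − (-15.5 V) = 31 V.
Step size = 31/256 V = 121.094 mV.
RMS of a uniform error over width LSB is LSB/√12 = 34.96 mV.

34.96 mV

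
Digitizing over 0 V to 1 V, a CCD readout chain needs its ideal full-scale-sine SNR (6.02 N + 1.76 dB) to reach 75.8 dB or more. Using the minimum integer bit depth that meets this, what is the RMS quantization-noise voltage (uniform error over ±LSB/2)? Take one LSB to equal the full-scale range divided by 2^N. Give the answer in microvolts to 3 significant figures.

35.2 µV

Full-scale range = 1 V.
N ≥ (75.8 − 1.76)/6.02 = 12.299 → N_min = 13.
Step size = 1/8192 V = 122.07 µV.
V_rms = LSB/√12 = 35.2 µV.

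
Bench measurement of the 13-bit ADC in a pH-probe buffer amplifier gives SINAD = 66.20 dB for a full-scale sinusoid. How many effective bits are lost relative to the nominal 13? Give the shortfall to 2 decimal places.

N_eff = (66.20 − 1.76)/6.02 = 10.7043 bits.
Lost resolution: 13 − 10.7043 = 2.2957 bits.

2.30 bits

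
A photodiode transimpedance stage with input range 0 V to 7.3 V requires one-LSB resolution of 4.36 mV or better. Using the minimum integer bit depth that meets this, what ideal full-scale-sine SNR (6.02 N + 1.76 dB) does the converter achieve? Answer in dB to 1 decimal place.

68.0 dB

Range is 7.3 V.
Required number of levels: 7.3/4.36 mV = 1674.3; smallest N with 2^N ≥ that is 11.
SNR = 6.02 × 11 + 1.76 = 67.98 dB.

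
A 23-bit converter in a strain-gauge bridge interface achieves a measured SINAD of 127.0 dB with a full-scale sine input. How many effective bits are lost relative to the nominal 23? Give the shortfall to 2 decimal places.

Effective bits = (127.0 − 1.76)/6.02 = 20.8040.
Shortfall = 23 − 20.8040 = 2.1960 bits.

2.20 bits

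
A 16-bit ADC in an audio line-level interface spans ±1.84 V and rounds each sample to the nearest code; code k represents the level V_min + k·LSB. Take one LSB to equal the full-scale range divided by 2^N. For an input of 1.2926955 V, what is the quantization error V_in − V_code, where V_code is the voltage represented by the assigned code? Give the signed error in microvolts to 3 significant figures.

Range = 1.84 − (-1.84) = 3.68 V. LSB = 3.68 V / 2^16 ≈ 56.15 µV.
(1.2926955 − (-1.84)) / LSB = 3.1326955 × 65536/3.68 = 55789.2207. Nearest integer: k = 55789.
V_code = -1.84 + (55789/65536) × 3.68 = 1.2926831055 V.
V_in − V_code = 1.2926955 − (1.2926831055) = +12.4 µV.

+12.4 µV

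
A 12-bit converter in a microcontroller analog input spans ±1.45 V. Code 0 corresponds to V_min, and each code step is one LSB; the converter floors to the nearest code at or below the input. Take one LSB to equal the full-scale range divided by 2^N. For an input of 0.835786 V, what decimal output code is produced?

3228

The full-scale span is 1.45 − (-1.45) = 2.9 V. LSB = 2.9 V / 2^12 ≈ 0.7080 mV.
(V_in − V_min) × 2^12/range = (0.835786 − (-1.45)) × 4096/2.9 = 3228.476.
Floor → code = 3228.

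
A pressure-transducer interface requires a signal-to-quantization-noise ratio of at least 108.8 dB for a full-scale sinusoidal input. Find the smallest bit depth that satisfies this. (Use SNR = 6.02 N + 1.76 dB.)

Solving 6.02 N ≥ 108.8 − 1.76: N ≥ 17.781. Round up → N = 18.

18 bits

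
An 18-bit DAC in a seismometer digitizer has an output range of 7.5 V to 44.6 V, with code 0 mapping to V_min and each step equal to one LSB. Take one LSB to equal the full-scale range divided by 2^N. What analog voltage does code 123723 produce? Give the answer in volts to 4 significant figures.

Span: 44.6 V − (7.5 V) = 37.1 V. LSB = 37.1 V / 2^18.
V_out = 7.5 + 123723 × (37.1/262144) V
      = 7.5 + 17.5099 = 25.0099 V.

25.01 V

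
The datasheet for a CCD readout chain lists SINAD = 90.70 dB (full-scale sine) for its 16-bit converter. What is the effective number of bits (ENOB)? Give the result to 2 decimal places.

ENOB = (SINAD − 1.76) / 6.02 = (90.70 − 1.76) / 6.02 = 88.94 / 6.02 = 14.7741.

14.77 bits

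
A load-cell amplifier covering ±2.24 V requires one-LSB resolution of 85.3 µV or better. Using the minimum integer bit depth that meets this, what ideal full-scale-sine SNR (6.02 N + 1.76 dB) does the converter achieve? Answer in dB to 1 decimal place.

Full-scale range = 2.24 V − (-2.24 V) = 4.48 V.
4.48 V / 85.3 µV = 52520. Since 2^15 = 32768 and 2^16 = 65536, N = 16.
Ideal SNR at N = 16: 6.02·16 + 1.76 = 98.1 dB.

98.1 dB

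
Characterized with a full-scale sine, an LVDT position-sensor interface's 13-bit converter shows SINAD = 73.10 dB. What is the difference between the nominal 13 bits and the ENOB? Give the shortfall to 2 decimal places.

ENOB = (SINAD − 1.76)/6.02 = (73.10 − 1.76)/6.02 = 11.8505 bits.
Lost resolution: 13 − 11.8505 = 1.1495 bits.

1.15 bits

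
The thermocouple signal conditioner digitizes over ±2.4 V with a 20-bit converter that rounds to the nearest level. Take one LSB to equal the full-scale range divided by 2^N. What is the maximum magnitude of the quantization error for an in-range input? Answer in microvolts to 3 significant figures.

Range = 2.4 − (-2.4) = 4.8 V.
One LSB is 4.8 V / 1048576 = 4.5776 µV.
Worst-case error for round-to-nearest is half an LSB: 2.29 µV.

2.29 µV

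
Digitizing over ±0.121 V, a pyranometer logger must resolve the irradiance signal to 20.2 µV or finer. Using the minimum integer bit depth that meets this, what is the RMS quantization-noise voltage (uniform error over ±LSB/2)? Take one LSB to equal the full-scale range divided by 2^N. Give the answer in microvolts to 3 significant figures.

Span: 0.121 V − (-0.121 V) = 0.242 V.
Required number of levels: 0.242/20.2 µV = 11980; smallest N with 2^N ≥ that is 14.
Step size = 0.242/16384 V = 14.771 µV.
σ_q = LSB/√12 = 14.771 µV/3.4641 = 4.26 µV.

4.26 µV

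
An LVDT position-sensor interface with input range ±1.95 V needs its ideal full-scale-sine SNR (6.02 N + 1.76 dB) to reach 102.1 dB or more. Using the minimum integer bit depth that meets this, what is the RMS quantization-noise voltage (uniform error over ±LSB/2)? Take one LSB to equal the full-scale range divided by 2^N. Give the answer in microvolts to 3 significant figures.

8.59 µV

Span: 1.95 V − (-1.95 V) = 3.9 V.
6.02 N + 1.76 ≥ 102.1 gives N ≥ 16.668, so the minimum integer is 17.
LSB = 3.9 V / 2^17 = 29.755 µV.
RMS noise = LSB/√12 = 8.59 µV.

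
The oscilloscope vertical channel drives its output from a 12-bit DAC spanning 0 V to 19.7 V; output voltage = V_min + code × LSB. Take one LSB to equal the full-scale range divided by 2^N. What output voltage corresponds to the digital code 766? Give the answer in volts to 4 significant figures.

3.684 V

V_FS = 19.7 V. LSB = 19.7 V / 2^12.
V_out = 0 + 766 × (19.7/4096) V
      = 0 V + 3.68413 V = 3.68413 V.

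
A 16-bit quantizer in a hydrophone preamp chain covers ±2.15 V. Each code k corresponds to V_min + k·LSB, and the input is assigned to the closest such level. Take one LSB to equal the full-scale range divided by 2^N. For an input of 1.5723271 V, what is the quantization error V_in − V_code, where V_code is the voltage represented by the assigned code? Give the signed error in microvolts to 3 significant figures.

−17.9 µV

The full-scale span is 2.15 − (-2.15) = 4.3 V. LSB = 4.3 V / 2^16 ≈ 65.61 µV.
(1.5723271 − (-2.15)) / LSB = 3.7223271 × 65536/4.3 = 56731.7276. Nearest integer: k = 56732.
Reconstructed level: -2.15 + 56732 × 4.3/65536 V = 1.5723449707 V.
Error = V_in − V_code = 1.5723271 − (1.5723449707) = −17.9 µV.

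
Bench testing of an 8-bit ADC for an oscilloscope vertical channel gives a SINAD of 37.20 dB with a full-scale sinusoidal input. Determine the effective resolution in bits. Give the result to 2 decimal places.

Inverting SNR = 6.02 N + 1.76: N_eff = (37.20 − 1.76)/6.02 = 5.8870.

5.89 bits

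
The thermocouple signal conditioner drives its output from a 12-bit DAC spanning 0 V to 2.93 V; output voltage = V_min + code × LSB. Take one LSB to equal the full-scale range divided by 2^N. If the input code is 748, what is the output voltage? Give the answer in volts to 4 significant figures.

0.5351 V

Full-scale range = 2.93 V. LSB = 2.93 V / 2^12.
Output = V_min + (748/4096) × range = 0 + 0.182617 × 2.93 V
      = 0 + 0.535068 = 0.535068 V.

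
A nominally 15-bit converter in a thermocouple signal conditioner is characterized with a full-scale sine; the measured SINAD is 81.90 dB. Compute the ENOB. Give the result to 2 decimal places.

ENOB = (81.90 − 1.76)/6.02 = 13.3123 bits.

13.31 bits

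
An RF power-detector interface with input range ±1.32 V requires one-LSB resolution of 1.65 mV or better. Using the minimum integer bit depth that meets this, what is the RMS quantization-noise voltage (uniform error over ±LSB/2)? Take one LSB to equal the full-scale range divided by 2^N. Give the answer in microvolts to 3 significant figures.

372 µV

Full-scale range = 1.32 V − (-1.32 V) = 2.64 V.
Levels needed ≥ 2.64/1.65 mV = 1600. 2^11 = 2048 suffices, so N_min = 11.
Step size = 2.64/2048 V = 1.2891 mV.
σ_q = LSB/√12 = 1.2891 mV/3.4641 = 372 µV.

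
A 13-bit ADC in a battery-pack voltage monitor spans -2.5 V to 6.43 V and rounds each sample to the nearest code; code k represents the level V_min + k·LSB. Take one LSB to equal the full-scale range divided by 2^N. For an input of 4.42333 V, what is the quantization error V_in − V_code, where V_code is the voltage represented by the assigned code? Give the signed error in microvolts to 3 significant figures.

+182 µV

Full-scale range = 6.43 V − (-2.5 V) = 8.93 V. LSB = 8.93 V / 2^13 ≈ 1.090 mV.
(V_in − V_min)/LSB = (4.42333 − (-2.5)) × 8192/8.93 = 6351.1668 → nearest code k = 6351.
V_code = -2.5 + (6351/8192) × 8.93 = 4.423148193 V.
e = 4.42333 − (4.423148193) = +182 µV.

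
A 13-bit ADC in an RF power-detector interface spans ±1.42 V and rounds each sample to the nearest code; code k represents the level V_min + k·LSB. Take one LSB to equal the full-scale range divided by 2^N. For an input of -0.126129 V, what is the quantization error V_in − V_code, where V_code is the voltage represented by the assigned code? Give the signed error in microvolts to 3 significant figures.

+62.4 µV

The full-scale span is 1.42 − (-1.42) = 2.84 V. LSB = 2.84 V / 2^13 ≈ 346.7 µV.
Position in LSBs: (-0.126129 − (-1.42)) × 8192/2.84 = 3732.1800; rounding gives k = 3732.
Reconstructed level: -1.42 + 3732 × 2.84/8192 V = -0.1261914063 V.
e = -0.126129 − (-0.1261914063) = +62.4 µV.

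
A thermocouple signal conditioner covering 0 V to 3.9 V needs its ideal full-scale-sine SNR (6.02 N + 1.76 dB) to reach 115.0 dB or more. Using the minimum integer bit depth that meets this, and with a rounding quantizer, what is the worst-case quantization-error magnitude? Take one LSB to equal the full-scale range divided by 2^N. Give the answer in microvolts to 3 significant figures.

Full-scale range = 3.9 V.
Required N = ⌈(115.0 − 1.76)/6.02⌉ = ⌈18.811⌉ = 19.
Step size = 3.9/524288 V = 7.4387 µV.
Half an LSB is 3.72 µV.

3.72 µV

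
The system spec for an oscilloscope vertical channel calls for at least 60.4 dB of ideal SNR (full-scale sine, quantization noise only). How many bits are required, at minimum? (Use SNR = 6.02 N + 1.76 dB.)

Required N = ⌈(60.4 − 1.76)/6.02⌉ = ⌈9.741⌉ = 10.

10 bits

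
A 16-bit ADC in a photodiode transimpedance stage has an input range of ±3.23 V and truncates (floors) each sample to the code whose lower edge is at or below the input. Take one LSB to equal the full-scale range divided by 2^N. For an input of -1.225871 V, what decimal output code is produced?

20331

The full-scale span is 3.23 − (-3.23) = 6.46 V. LSB = 6.46 V / 2^16 ≈ 98.57 µV.
(V_in − V_min) × 2^16/range = (-1.225871 − (-3.23)) × 65536/6.46 = 20331.672.
Floor → code = 20331.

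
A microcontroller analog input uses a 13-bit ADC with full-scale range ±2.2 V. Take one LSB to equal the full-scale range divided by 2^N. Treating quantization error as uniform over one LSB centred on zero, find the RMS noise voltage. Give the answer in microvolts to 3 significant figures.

Range = 2.2 − (-2.2) = 4.4 V.
LSB = 4.4 V / 2^13 = 0.53711 mV.
V_rms = LSB/√12 = 0.53711 mV / √12 = 155 µV.

155 µV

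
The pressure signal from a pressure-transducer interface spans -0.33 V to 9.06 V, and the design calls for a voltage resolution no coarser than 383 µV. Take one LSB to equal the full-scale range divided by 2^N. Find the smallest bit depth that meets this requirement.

15 bits

Span: 9.06 V − (-0.33 V) = 9.39 V.
Required number of levels: 9.39/383 µV = 24517; smallest N with 2^N ≥ that is 15.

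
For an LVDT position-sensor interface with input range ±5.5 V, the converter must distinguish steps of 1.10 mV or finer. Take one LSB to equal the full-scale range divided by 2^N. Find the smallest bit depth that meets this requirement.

Span: 5.5 V − (-5.5 V) = 11 V.
11 V / 1.10 mV = 10000. Since 2^13 = 8192 and 2^14 = 16384, N = 14.

14 bits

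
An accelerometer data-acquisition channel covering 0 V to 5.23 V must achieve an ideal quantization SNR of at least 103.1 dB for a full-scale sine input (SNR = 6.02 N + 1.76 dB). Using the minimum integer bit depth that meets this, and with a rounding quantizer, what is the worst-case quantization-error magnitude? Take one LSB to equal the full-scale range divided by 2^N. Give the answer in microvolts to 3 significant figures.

V_FS = 5.23 V.
Solving 6.02 N ≥ 103.1 − 1.76: N ≥ 16.834. Round up → N = 17.
LSB = 5.23 V / 2^17 = 39.902 µV.
|e|_max = LSB/2 = 20.0 µV.

20.0 µV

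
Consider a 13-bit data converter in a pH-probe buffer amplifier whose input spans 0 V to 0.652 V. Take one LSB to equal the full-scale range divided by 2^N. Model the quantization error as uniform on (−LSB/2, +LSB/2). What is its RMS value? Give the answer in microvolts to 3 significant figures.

V_FS = 0.652 V.
One LSB is 0.652 V / 8192 = 79.590 µV.
RMS of a uniform error over width LSB is LSB/√12 = 23.0 µV.

23.0 µV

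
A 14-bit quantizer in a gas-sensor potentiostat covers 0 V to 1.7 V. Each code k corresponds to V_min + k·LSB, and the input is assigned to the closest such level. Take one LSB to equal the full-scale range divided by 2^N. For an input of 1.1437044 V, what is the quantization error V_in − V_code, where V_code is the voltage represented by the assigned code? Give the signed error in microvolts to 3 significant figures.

−39.5 µV

Full-scale range = 1.7 V. LSB = 1.7 V / 2^14 ≈ 103.8 µV.
Position in LSBs: (1.1437044 − (0)) × 16384/1.7 = 11022.6193; rounding gives k = 11023.
V_code = 0 + (11023/16384) × 1.7 = 1.1437438965 V.
Error = V_in − V_code = 1.1437044 − (1.1437438965) = −39.5 µV.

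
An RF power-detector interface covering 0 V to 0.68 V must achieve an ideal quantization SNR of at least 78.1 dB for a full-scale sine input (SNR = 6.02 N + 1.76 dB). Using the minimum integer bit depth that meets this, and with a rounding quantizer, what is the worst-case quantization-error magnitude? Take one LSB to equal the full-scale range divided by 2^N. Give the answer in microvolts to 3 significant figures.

Full-scale range = 0.68 V.
Solving 6.02 N ≥ 78.1 − 1.76: N ≥ 12.681. Round up → N = 13.
LSB = 0.68 V / 2^13 = 83.008 µV.
Max error for round-to-nearest is LSB/2 = 41.5 µV.

41.5 µV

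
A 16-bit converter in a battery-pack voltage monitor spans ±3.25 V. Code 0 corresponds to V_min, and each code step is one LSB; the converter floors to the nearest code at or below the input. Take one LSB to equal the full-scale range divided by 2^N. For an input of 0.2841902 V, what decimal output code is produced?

The full-scale span is 3.25 − (-3.25) = 6.5 V. LSB = 6.5 V / 2^16 ≈ 99.18 µV.
code = ⌊(V_in − V_min)/LSB⌋ = ⌊(V_in − V_min) × 2^16 / range⌋
     = ⌊(0.2841902 − (-3.25)) × 65536 / 6.5⌋ = ⌊3.5341902 × 65536/6.5⌋
     = ⌊35633.337⌋ = 35633.

35633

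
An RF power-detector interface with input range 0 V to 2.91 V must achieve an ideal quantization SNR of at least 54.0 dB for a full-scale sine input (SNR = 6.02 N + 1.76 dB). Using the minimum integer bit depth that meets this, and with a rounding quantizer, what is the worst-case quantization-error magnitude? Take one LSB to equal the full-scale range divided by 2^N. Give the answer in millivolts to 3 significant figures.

2.84 mV

Range is 2.91 V.
6.02 N + 1.76 ≥ 54.0 gives N ≥ 8.678, so the minimum integer is 9.
LSB = 2.91 V / 2^9 = 5.6836 mV.
|e|_max = LSB/2 = 2.84 mV.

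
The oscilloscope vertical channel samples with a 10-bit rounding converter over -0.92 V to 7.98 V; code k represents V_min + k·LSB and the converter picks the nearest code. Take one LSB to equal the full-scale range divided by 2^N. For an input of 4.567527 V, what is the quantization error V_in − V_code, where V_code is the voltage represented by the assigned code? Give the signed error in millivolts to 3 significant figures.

Span: 7.98 V − (-0.92 V) = 8.9 V. LSB = 8.9 V / 2^10 ≈ 8.691 mV.
(4.567527 − (-0.92)) / LSB = 5.487527 × 1024/8.9 = 631.3739. Nearest integer: k = 631.
V_code = -0.92 + (631/1024) × 8.9 = 4.564277344 V.
V_in − V_code = 4.567527 − (4.564277344) = +3.25 mV.

+3.25 mV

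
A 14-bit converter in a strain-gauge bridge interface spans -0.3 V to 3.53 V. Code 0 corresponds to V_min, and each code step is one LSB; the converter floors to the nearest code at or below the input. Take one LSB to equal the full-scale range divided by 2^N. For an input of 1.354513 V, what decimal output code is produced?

The full-scale span is 3.53 − (-0.3) = 3.83 V. LSB = 3.83 V / 2^14 ≈ 233.8 µV.
V_in − V_min = 1.354513 − (-0.3) = 1.654513 V.
Divide by LSB: 1.654513 × 16384/3.83 = 7077.6869.
Truncating gives code 7077.

7077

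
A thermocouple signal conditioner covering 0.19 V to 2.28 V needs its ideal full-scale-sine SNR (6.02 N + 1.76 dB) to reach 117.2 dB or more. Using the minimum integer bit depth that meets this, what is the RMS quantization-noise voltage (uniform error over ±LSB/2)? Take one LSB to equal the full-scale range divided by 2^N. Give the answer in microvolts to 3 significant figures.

0.575 µV

Span: 2.28 V − (0.19 V) = 2.09 V.
Required N = ⌈(117.2 − 1.76)/6.02⌉ = ⌈19.176⌉ = 20.
Step size = 2.09/1048576 V = 1.9932 µV.
V_rms = LSB/√12 = 0.575 µV.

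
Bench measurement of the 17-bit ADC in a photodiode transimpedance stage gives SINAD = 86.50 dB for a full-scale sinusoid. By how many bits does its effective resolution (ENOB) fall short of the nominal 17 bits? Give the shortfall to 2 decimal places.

ENOB = (SINAD − 1.76)/6.02 = (86.50 − 1.76)/6.02 = 14.0764 bits.
17 − 14.0764 = 2.92 bits below nominal.

2.92 bits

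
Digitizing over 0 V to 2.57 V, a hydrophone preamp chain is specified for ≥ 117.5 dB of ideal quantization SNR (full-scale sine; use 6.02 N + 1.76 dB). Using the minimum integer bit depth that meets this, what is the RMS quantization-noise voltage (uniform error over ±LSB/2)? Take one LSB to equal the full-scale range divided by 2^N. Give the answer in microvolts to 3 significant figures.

V_FS = 2.57 V.
6.02 N + 1.76 ≥ 117.5 gives N ≥ 19.226, so the minimum integer is 20.
One LSB is 2.57 V / 1048576 = 2.4509 µV.
σ_q = LSB/√12 = 2.4509 µV/3.4641 = 0.708 µV.

0.708 µV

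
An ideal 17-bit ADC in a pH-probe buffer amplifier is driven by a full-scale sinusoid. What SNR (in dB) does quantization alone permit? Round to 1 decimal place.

Ideal quantization SNR: 6.02 × 17 + 1.76 dB = 104.1 dB.

104.1 dB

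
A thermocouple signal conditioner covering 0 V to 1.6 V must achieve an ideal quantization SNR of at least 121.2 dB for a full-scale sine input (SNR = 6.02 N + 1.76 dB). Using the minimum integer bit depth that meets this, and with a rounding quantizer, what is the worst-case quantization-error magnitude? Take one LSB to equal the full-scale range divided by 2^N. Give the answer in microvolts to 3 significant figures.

0.763 µV

Full-scale range = 1.6 V.
N ≥ (121.2 − 1.76)/6.02 = 19.841 → N_min = 20.
One LSB is 1.6 V / 1048576 = 1.5259 µV.
|e|_max = LSB/2 = 0.763 µV.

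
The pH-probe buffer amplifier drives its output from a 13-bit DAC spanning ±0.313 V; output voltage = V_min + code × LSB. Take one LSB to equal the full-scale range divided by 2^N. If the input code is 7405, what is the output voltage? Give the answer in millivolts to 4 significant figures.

252.9 mV

The full-scale span is 0.313 − (-0.313) = 0.626 V. LSB = 0.626 V / 2^13.
Output = V_min + (7405/8192) × range = -0.313 + 0.903931 × 0.626 V
      = -0.313 V + 0.565861 V = 0.252861 V.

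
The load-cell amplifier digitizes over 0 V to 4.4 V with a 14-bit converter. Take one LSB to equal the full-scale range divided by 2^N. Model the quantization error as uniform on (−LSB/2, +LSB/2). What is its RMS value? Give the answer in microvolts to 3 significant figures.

77.5 µV

Range is 4.4 V.
One LSB is 4.4 V / 16384 = 268.55 µV.
RMS of a uniform error over width LSB is LSB/√12 = 77.5 µV.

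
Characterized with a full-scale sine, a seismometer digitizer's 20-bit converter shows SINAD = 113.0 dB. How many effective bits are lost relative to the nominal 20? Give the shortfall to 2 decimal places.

N_eff = (113.0 − 1.76)/6.02 = 18.4784 bits.
Shortfall = 20 − 18.4784 = 1.5216 bits.

1.52 bits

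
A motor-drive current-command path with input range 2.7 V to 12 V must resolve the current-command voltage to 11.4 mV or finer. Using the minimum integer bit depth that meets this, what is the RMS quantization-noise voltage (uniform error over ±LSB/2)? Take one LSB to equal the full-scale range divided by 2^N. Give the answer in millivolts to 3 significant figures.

The full-scale span is 12 − (2.7) = 9.3 V.
Need 2^N ≥ 9.3 V / 11.4 mV = 815.8 → N_min = 10.
LSB = 9.3 V ÷ 2^10 = 9.3/1024 V = 9.0820 mV.
RMS noise = LSB/√12 = 2.62 mV.

2.62 mV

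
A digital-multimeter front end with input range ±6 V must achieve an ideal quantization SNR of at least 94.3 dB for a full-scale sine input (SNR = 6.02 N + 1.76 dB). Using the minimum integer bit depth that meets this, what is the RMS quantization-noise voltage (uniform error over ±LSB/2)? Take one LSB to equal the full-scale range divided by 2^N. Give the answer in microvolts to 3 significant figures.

Full-scale range = 6 V − (-6 V) = 12 V.
Solving 6.02 N ≥ 94.3 − 1.76: N ≥ 15.372. Round up → N = 16.
LSB = 12 V / 2^16 = 183.11 µV.
V_rms = LSB/√12 = 52.9 µV.

52.9 µV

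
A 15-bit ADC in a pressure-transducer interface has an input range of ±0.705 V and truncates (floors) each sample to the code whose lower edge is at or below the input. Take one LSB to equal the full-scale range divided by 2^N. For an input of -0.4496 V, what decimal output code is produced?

Range = 0.705 − (-0.705) = 1.41 V. LSB = 1.41 V / 2^15 ≈ 43.03 µV.
(V_in − V_min) × 2^15/range = (-0.4496 − (-0.705)) × 32768/1.41 = 5935.424.
Floor → code = 5935.

5935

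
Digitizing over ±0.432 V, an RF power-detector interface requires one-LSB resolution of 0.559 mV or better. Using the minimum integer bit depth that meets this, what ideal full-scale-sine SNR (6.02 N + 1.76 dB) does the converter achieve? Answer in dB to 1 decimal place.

Range = 0.432 − (-0.432) = 0.864 V.
0.864 V / 0.559 mV = 1546. Since 2^10 = 1024 and 2^11 = 2048, N = 11.
SNR = 6.02 × 11 + 1.76 = 67.98 dB.

68.0 dB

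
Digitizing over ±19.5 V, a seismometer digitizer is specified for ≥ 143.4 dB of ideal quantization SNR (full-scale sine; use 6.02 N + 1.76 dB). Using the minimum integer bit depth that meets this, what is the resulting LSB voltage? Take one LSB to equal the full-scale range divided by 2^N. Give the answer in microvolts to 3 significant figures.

The full-scale span is 19.5 − (-19.5) = 39 V.
N ≥ (143.4 − 1.76)/6.02 = 23.528 → N_min = 24.
Step size = 39/16777216 V = 2.32 µV.

2.32 µV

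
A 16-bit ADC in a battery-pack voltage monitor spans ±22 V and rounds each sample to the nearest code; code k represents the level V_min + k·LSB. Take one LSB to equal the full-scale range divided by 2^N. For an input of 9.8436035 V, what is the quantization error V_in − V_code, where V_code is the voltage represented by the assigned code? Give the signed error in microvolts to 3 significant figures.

Range = 22 − (-22) = 44 V. LSB = 44 V / 2^16 ≈ 0.6714 mV.
(V_in − V_min)/LSB = (9.8436035 − (-22)) × 65536/44 = 47429.6000 → nearest code k = 47430.
V_code = V_min + k × range/2^16 = -22 + 47430 × 44/65536 = 9.8438720703 V.
V_in − V_code = 9.8436035 − (9.8438720703) = −269 µV.

−269 µV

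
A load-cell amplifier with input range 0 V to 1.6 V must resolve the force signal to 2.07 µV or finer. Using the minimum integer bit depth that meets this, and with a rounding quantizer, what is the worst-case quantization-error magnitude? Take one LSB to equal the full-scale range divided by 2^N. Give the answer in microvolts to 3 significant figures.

Range is 1.6 V.
Required number of levels: 1.6/2.07 µV = 772950; smallest N with 2^N ≥ that is 20.
LSB = 1.6 V ÷ 2^20 = 1.6/1048576 V = 1.5259 µV.
|e|_max = LSB/2 = 0.763 µV.

0.763 µV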